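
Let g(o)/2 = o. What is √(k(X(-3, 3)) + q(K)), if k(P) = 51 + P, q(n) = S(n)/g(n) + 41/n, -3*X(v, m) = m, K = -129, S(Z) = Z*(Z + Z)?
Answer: 2*I*√329982/129 ≈ 8.9061*I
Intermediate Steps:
g(o) = 2*o
S(Z) = 2*Z² (S(Z) = Z*(2*Z) = 2*Z²)
X(v, m) = -m/3
q(n) = n + 41/n (q(n) = (2*n²)/((2*n)) + 41/n = (2*n²)*(1/(2*n)) + 41/n = n + 41/n)
√(k(X(-3, 3)) + q(K)) = √((51 - ⅓*3) + (-129 + 41/(-129))) = √((51 - 1) + (-129 + 41*(-1/129))) = √(50 + (-129 - 41/129)) = √(50 - 16682/129) = √(-10232/129) = 2*I*√329982/129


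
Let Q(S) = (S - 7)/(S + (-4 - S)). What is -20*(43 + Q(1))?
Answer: -890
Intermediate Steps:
Q(S) = 7/4 - S/4 (Q(S) = (-7 + S)/(-4) = (-7 + S)*(-¼) = 7/4 - S/4)
-20*(43 + Q(1)) = -20*(43 + (7/4 - ¼*1)) = -20*(43 + (7/4 - ¼)) = -20*(43 + 3/2) = -20*89/2 = -890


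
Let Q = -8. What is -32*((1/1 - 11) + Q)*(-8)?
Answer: -4608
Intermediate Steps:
-32*((1/1 - 11) + Q)*(-8) = -32*((1/1 - 11) - 8)*(-8) = -32*((1 - 11) - 8)*(-8) = -32*(-10 - 8)*(-8) = -32*(-18)*(-8) = 576*(-8) = -4608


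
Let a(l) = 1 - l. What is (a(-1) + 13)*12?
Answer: 180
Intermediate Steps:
(a(-1) + 13)*12 = ((1 - 1*(-1)) + 13)*12 = ((1 + 1) + 13)*12 = (2 + 13)*12 = 15*12 = 180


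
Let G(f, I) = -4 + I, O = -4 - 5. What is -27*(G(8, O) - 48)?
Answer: 1647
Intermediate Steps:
O = -9
-27*(G(8, O) - 48) = -27*((-4 - 9) - 48) = -27*(-13 - 48) = -27*(-61) = 1647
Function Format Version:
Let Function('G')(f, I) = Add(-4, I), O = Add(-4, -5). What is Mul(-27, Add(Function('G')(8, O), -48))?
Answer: 1647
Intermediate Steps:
O = -9
Mul(-27, Add(Function('G')(8, O), -48)) = Mul(-27, Add(Add(-4, -9), -48)) = Mul(-27, Add(-13, -48)) = Mul(-27, -61) = 1647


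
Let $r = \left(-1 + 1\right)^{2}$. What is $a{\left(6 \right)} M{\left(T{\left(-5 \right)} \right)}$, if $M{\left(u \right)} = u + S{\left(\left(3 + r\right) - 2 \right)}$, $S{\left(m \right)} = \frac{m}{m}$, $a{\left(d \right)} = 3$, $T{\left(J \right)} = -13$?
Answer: $-36$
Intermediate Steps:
$r = 0$ ($r = 0^{2} = 0$)
$S{\left(m \right)} = 1$
$M{\left(u \right)} = 1 + u$ ($M{\left(u \right)} = u + 1 = 1 + u$)
$a{\left(6 \right)} M{\left(T{\left(-5 \right)} \right)} = 3 \left(1 - 13\right) = 3 \left(-12\right) = -36$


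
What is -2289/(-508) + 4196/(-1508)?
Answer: 330061/191516 ≈ 1.7234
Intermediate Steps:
-2289/(-508) + 4196/(-1508) = -2289*(-1/508) + 4196*(-1/1508) = 2289/508 - 1049/377 = 330061/191516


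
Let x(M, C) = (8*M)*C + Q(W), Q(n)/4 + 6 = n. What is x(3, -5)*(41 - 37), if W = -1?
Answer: -592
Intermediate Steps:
Q(n) = -24 + 4*n
x(M, C) = -28 + 8*C*M (x(M, C) = (8*M)*C + (-24 + 4*(-1)) = 8*C*M + (-24 - 4) = 8*C*M - 28 = -28 + 8*C*M)
x(3, -5)*(41 - 37) = (-28 + 8*(-5)*3)*(41 - 37) = (-28 - 120)*4 = -148*4 = -592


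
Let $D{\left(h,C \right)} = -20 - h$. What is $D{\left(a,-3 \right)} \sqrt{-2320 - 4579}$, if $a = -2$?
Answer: $- 18 i \sqrt{6899} \approx - 1495.1 i$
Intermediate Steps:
$D{\left(a,-3 \right)} \sqrt{-2320 - 4579} = \left(-20 - -2\right) \sqrt{-2320 - 4579} = \left(-20 + 2\right) \sqrt{-6899} = - 18 i \sqrt{6899}$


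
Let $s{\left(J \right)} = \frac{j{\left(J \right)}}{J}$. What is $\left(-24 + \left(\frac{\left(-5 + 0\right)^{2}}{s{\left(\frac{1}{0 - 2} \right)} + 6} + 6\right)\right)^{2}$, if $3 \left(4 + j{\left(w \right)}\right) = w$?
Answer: $\frac{488601}{1849} \approx 264.25$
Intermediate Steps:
$j{\left(w \right)} = -4 + \frac{w}{3}$
$s{\left(J \right)} = \frac{-4 + \frac{J}{3}}{J}$
$\left(-24 + \left(\frac{\left(-5 + 0\right)^{2}}{s{\left(\frac{1}{0 - 2} \right)} + 6} + 6\right)\right)^{2} = \left(-24 + \left(\frac{\left(-5 + 0\right)^{2}}{\frac{-12 + \frac{1}{0 - 2}}{3 \frac{1}{0 - 2}} + 6} + 6\right)\right)^{2} = \left(-24 + \left(\frac{\left(-5\right)^{2}}{\frac{-12 + \frac{1}{-2}}{3 \frac{1}{-2}} + 6} + 6\right)\right)^{2} = \left(-24 + \left(\frac{25}{\frac{-12 - \frac{1}{2}}{3 \left(- \frac{1}{2}\right)} + 6} + 6\right)\right)^{2} = \left(-24 + \left(\frac{25}{\frac{1}{3} \left(-2\right) \left(- \frac{25}{2}\right) + 6} + 6\right)\right)^{2} = \left(-24 + \left(\frac{25}{\frac{25}{3} + 6} + 6\right)\right)^{2} = \left(-24 + \left(\frac{25}{\frac{43}{3}} + 6\right)\right)^{2} = \left(-24 + \left(25 \cdot \frac{3}{43} + 6\right)\right)^{2} = \left(-24 + \left(\frac{75}{43} + 6\right)\right)^{2} = \left(-24 + \frac{333}{43}\right)^{2} = \left(- \frac{699}{43}\right)^{2} = \frac{488601}{1849}$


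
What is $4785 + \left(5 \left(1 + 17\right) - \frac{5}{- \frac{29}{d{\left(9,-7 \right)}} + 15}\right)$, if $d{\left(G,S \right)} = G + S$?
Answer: $4865$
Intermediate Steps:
$4785 + \left(5 \left(1 + 17\right) - \frac{5}{- \frac{29}{d{\left(9,-7 \right)}} + 15}\right) = 4785 + \left(5 \left(1 + 17\right) - \frac{5}{- \frac{29}{9 - 7} + 15}\right) = 4785 + \left(5 \cdot 18 - \frac{5}{- \frac{29}{2} + 15}\right) = 4785 + \left(90 - \frac{5}{\left(-29\right) \frac{1}{2} + 15}\right) = 4785 + \left(90 - \frac{5}{- \frac{29}{2} + 15}\right) = 4785 + \left(90 - 5 \frac{1}{\frac{1}{2}}\right) = 4785 + \left(90 - 10\right) = 4785 + 80 = 4865$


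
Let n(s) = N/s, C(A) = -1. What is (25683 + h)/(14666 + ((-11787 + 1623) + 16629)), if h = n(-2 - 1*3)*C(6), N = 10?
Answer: 2335/1921 ≈ 1.2155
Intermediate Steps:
n(s) = 10/s
h = 2 (h = (10/(-2 - 1*3))*(-1) = (10/(-2 - 3))*(-1) = (10/(-5))*(-1) = (10*(-1/5))*(-1) = -2*(-1) = 2)
(25683 + h)/(14666 + ((-11787 + 1623) + 16629)) = (25683 + 2)/(14666 + ((-11787 + 1623) + 16629)) = 25685/(14666 + (-10164 + 16629)) = 25685/(14666 + 6465) = 25685/21131 = 25685*(1/21131) = 2335/1921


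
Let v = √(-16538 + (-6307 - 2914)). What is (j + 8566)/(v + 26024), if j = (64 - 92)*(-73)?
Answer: 55222928/135454867 - 2122*I*√25759/135454867 ≈ 0.40769 - 0.0025143*I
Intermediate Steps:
v = I*√25759 (v = √(-16538 - 9221) = √(-25759) = I*√25759 ≈ 160.5*I)
j = 2044 (j = -28*(-73) = 2044)
(j + 8566)/(v + 26024) = (2044 + 8566)/(I*√25759 + 26024) = 10610/(26024 + I*√25759)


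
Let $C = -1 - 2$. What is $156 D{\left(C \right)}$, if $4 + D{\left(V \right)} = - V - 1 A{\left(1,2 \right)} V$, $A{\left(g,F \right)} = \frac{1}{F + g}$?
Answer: $0$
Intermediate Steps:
$C = -3$ ($C = -1 - 2 = -3$)
$D{\left(V \right)} = -4 - \frac{4 V}{3}$ ($D{\left(V \right)} = -4 - \left(V + 1 \frac{1}{2 + 1} V\right) = -4 - \left(V + 1 \cdot \frac{1}{3} V\right) = -4 - \frac{4 V}{3}$)
$156 D{\left(C \right)} = 156 \left(-4 - -4\right) = 156 \left(-4 + 4\right) = 156 \cdot 0 = 0$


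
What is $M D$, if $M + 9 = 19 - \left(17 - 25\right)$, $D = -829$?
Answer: $-14922$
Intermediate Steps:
$M = 18$ ($M = -9 + \left(19 - \left(17 - 25\right)\right) = -9 + \left(19 - -8\right) = -9 + \left(19 + 8\right) = -9 + 27 = 18$)
$M D = 18 \left(-829\right) = -14922$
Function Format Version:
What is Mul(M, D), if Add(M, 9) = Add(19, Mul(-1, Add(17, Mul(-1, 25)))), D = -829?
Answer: -14922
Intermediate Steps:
M = 18 (M = Add(-9, Add(19, Mul(-1, Add(17, Mul(-1, 25))))) = Add(-9, Add(19, Mul(-1, Add(17, -25)))) = Add(-9, Add(19, Mul(-1, -8))) = Add(-9, Add(19, 8)) = Add(-9, 27) = 18)
Mul(M, D) = Mul(18, -829) = -14922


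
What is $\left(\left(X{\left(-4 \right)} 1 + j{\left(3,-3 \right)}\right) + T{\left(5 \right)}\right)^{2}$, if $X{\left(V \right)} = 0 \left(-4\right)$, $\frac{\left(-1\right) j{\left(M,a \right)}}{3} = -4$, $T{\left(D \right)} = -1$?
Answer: $121$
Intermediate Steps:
$j{\left(M,a \right)} = 12$ ($j{\left(M,a \right)} = \left(-3\right) \left(-4\right) = 12$)
$X{\left(V \right)} = 0$
$\left(\left(X{\left(-4 \right)} 1 + j{\left(3,-3 \right)}\right) + T{\left(5 \right)}\right)^{2} = \left(\left(0 \cdot 1 + 12\right) - 1\right)^{2} = \left(\left(0 + 12\right) - 1\right)^{2} = \left(12 - 1\right)^{2} = 11^{2} = 121$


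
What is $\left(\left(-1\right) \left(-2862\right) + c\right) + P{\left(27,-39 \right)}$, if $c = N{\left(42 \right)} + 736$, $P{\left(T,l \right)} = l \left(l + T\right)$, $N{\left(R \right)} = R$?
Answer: $4108$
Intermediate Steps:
$P{\left(T,l \right)} = l \left(T + l\right)$
$c = 778$ ($c = 42 + 736 = 778$)
$\left(\left(-1\right) \left(-2862\right) + c\right) + P{\left(27,-39 \right)} = \left(\left(-1\right) \left(-2862\right) + 778\right) - 39 \left(27 - 39\right) = \left(2862 + 778\right) - -468 = 3640 + 468 = 4108$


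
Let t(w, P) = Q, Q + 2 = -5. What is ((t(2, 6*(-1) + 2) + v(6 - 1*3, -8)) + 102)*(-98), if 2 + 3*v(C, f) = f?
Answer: -26950/3 ≈ -8983.3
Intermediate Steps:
Q = -7 (Q = -2 - 5 = -7)
t(w, P) = -7
v(C, f) = -⅔ + f/3
((t(2, 6*(-1) + 2) + v(6 - 1*3, -8)) + 102)*(-98) = ((-7 + (-⅔ + (⅓)*(-8))) + 102)*(-98) = ((-7 + (-⅔ - 8/3)) + 102)*(-98) = ((-7 - 10/3) + 102)*(-98) = (-31/3 + 102)*(-98) = (275/3)*(-98) = -26950/3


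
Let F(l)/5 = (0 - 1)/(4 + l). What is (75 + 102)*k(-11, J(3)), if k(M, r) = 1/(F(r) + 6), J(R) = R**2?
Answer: 2301/73 ≈ 31.521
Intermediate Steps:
F(l) = -5/(4 + l) (F(l) = 5*((0 - 1)/(4 + l)) = 5*(-1/(4 + l)) = -5/(4 + l))
k(M, r) = 1/(6 - 5/(4 + r)) (k(M, r) = 1/(-5/(4 + r) + 6) = 1/(6 - 5/(4 + r)))
(75 + 102)*k(-11, J(3)) = (75 + 102)*((4 + 3**2)/(19 + 6*3**2)) = 177*((4 + 9)/(19 + 6*9)) = 177*(13/(19 + 54)) = 177*(13/73) = 2301/73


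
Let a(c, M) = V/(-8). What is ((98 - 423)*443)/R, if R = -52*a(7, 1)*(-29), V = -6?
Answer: -11075/87 ≈ -127.30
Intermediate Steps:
a(c, M) = 3/4 (a(c, M) = -6/(-8) = -6*(-1/8) = 3/4)
R = 1131 (R = -52*3/4*(-29) = -39*(-29) = 1131)
((98 - 423)*443)/R = ((98 - 423)*443)/1131 = -325*443*(1/1131) = -143975*1/1131 = -11075/87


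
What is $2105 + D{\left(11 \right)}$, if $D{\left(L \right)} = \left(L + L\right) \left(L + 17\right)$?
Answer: $2721$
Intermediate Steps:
$D{\left(L \right)} = 2 L \left(17 + L\right)$
$2105 + D{\left(11 \right)} = 2105 + 2 \cdot 11 \left(17 + 11\right) = 2105 + 2 \cdot 11 \cdot 28 = 2105 + 616 = 2721$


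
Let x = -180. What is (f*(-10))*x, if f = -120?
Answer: -216000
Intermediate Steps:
(f*(-10))*x = -120*(-10)*(-180) = 1200*(-180) = -216000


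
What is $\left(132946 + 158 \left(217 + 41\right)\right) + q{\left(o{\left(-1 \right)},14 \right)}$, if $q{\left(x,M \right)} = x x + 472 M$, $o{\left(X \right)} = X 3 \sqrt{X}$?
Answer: $180309$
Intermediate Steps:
$o{\left(X \right)} = 3 X^{\frac{3}{2}}$ ($o{\left(X \right)} = 3 X \sqrt{X} = 3 X^{\frac{3}{2}}$)
$q{\left(x,M \right)} = x^{2} + 472 M$
$\left(132946 + 158 \left(217 + 41\right)\right) + q{\left(o{\left(-1 \right)},14 \right)} = \left(132946 + 158 \left(217 + 41\right)\right) + \left(\left(3 \left(-1\right)^{\frac{3}{2}}\right)^{2} + 472 \cdot 14\right) = \left(132946 + 158 \cdot 258\right) + \left(\left(3 \left(- i\right)\right)^{2} + 6608\right) = \left(132946 + 40764\right) + \left(\left(- 3 i\right)^{2} + 6608\right) = 173710 + \left(-9 + 6608\right) = 173710 + 6599 = 180309$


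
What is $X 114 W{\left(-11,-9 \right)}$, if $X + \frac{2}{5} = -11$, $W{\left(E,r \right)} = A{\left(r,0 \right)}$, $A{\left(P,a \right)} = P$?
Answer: $\frac{58482}{5} \approx 11696.0$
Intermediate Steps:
$W{\left(E,r \right)} = r$
$X = - \frac{57}{5}$ ($X = - \frac{2}{5} - 11 = - \frac{57}{5} \approx -11.4$)
$X 114 W{\left(-11,-9 \right)} = \left(- \frac{57}{5}\right) 114 \left(-9\right) = \left(- \frac{6498}{5}\right) \left(-9\right) = \frac{58482}{5}$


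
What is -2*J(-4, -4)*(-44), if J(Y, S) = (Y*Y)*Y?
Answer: -5632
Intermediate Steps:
J(Y, S) = Y³ (J(Y, S) = Y²*Y = Y³)
-2*J(-4, -4)*(-44) = -2*(-4)³*(-44) = -2*(-64)*(-44) = 128*(-44) = -5632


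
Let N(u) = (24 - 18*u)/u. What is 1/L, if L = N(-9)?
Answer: -3/62 ≈ -0.048387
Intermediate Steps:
N(u) = (24 - 18*u)/u
L = -62/3 (L = -18 + 24/(-9) = -18 + 24*(-⅑) = -18 - 8/3 = -62/3 ≈ -20.667)
1/L = 1/(-62/3) = -3/62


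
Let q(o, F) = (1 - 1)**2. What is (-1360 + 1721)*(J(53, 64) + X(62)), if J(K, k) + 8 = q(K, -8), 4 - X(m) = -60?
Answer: 20216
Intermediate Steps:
q(o, F) = 0 (q(o, F) = 0**2 = 0)
X(m) = 64 (X(m) = 4 - 1*(-60) = 4 + 60 = 64)
J(K, k) = -8 (J(K, k) = -8 + 0 = -8)
(-1360 + 1721)*(J(53, 64) + X(62)) = (-1360 + 1721)*(-8 + 64) = 361*56 = 20216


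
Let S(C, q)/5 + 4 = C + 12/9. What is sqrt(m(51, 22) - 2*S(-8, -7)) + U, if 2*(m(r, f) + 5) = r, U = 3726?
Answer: 3726 + sqrt(4578)/6 ≈ 3737.3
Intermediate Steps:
S(C, q) = -40/3 + 5*C (S(C, q) = -20 + 5*(C + 12/9) = -20 + 5*(C + 12*(1/9)) = -20 + 5*(C + 4/3) = -20 + 5*(4/3 + C) = -20 + (20/3 + 5*C) = -40/3 + 5*C)
m(r, f) = -5 + r/2
sqrt(m(51, 22) - 2*S(-8, -7)) + U = sqrt((-5 + (1/2)*51) - 2*(-40/3 + 5*(-8))) + 3726 = sqrt((-5 + 51/2) - 2*(-40/3 - 40)) + 3726 = sqrt(41/2 - 2*(-160/3)) + 3726 = sqrt(41/2 + 320/3) + 3726 = sqrt(763/6) + 3726 = sqrt(4578)/6 + 3726 = 3726 + sqrt(4578)/6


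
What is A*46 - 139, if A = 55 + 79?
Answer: 6025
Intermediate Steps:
A = 134
A*46 - 139 = 134*46 - 139 = 6164 - 139 = 6025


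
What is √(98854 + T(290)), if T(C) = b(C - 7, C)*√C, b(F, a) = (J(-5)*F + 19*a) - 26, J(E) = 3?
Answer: √(98854 + 6333*√290) ≈ 454.64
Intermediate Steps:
b(F, a) = -26 + 3*F + 19*a (b(F, a) = (3*F + 19*a) - 26 = -26 + 3*F + 19*a)
T(C) = √C*(-47 + 22*C) (T(C) = (-26 + 3*(C - 7) + 19*C)*√C = (-26 + 3*(-7 + C) + 19*C)*√C = (-26 + (-21 + 3*C) + 19*C)*√C = (-47 + 22*C)*√C = √C*(-47 + 22*C))
√(98854 + T(290)) = √(98854 + √290*(-47 + 22*290)) = √(98854 + √290*(-47 + 6380)) = √(98854 + √290*6333) = √(98854 + 6333*√290)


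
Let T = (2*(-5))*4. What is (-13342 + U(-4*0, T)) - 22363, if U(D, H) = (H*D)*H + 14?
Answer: -35691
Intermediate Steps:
T = -40 (T = -10*4 = -40)
U(D, H) = 14 + D*H² (U(D, H) = (D*H)*H + 14 = D*H² + 14 = 14 + D*H²)
(-13342 + U(-4*0, T)) - 22363 = (-13342 + (14 - 4*0*(-40)²)) - 22363 = (-13342 + (14 + 0*1600)) - 22363 = (-13342 + (14 + 0)) - 22363 = (-13342 + 14) - 22363 = -13328 - 22363 = -35691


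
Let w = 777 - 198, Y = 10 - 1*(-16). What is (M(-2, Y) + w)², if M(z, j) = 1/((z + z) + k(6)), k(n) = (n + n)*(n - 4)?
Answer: 134119561/400 ≈ 3.3530e+5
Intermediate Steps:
Y = 26 (Y = 10 + 16 = 26)
w = 579
k(n) = 2*n*(-4 + n) (k(n) = (2*n)*(-4 + n) = 2*n*(-4 + n))
M(z, j) = 1/(24 + 2*z) (M(z, j) = 1/((z + z) + 2*6*(-4 + 6)) = 1/(2*z + 2*6*2) = 1/(2*z + 24) = 1/(24 + 2*z))
(M(-2, Y) + w)² = (1/(2*(12 - 2)) + 579)² = ((½)/10 + 579)² = ((½)*(⅒) + 579)² = (1/20 + 579)² = (11581/20)² = 134119561/400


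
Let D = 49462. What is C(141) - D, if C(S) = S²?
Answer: -29581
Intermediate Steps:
C(141) - D = 141² - 1*49462 = 19881 - 49462 = -29581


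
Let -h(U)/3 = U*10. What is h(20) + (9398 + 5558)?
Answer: 14356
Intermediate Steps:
h(U) = -30*U (h(U) = -3*U*10 = -30*U)
h(20) + (9398 + 5558) = -30*20 + (9398 + 5558) = -600 + 14956 = 14356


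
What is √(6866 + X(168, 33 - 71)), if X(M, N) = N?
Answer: 2*√1707 ≈ 82.632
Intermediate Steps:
√(6866 + X(168, 33 - 71)) = √(6866 + (33 - 71)) = √(6866 - 38) = √6828 = 2*√1707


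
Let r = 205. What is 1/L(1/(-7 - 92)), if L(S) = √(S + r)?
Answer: 3*√223234/20294 ≈ 0.069845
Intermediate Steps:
L(S) = √(205 + S) (L(S) = √(S + 205) = √(205 + S))
1/L(1/(-7 - 92)) = 1/(√(205 + 1/(-7 - 92))) = 1/(√(205 + 1/(-99))) = 1/(√(205 - 1/99)) = 1/(√(20294/99)) = 1/(√223234/33) = 3*√223234/20294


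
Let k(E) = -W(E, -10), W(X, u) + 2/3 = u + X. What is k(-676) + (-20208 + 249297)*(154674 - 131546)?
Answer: 15895113236/3 ≈ 5.2984e+9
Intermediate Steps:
W(X, u) = -⅔ + X + u (W(X, u) = -⅔ + (u + X) = -⅔ + (X + u) = -⅔ + X + u)
k(E) = 32/3 - E (k(E) = -(-⅔ + E - 10) = -(-32/3 + E) = 32/3 - E)
k(-676) + (-20208 + 249297)*(154674 - 131546) = (32/3 - 1*(-676)) + (-20208 + 249297)*(154674 - 131546) = (32/3 + 676) + 229089*23128 = 2060/3 + 5298370392 = 15895113236/3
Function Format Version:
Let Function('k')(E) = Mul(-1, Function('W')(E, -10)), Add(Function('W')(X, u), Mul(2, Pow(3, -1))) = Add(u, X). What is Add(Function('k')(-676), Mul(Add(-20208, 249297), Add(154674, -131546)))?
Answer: Rational(15895113236, 3) ≈ 5.2984e+9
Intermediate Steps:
Function('W')(X, u) = Add(Rational(-2, 3), X, u) (Function('W')(X, u) = Add(Rational(-2, 3), Add(u, X)) = Add(Rational(-2, 3), Add(X, u)) = Add(Rational(-2, 3), X, u))
Function('k')(E) = Add(Rational(32, 3), Mul(-1, E)) (Function('k')(E) = Mul(-1, Add(Rational(-2, 3), E, -10)) = Mul(-1, Add(Rational(-32, 3), E)) = Add(Rational(32, 3), Mul(-1, E)))
Add(Function('k')(-676), Mul(Add(-20208, 249297), Add(154674, -131546))) = Add(Add(Rational(32, 3), Mul(-1, -676)), Mul(Add(-20208, 249297), Add(154674, -131546))) = Add(Add(Rational(32, 3), 676), Mul(229089, 23128)) = Add(Rational(2060, 3), 5298370392) = Rational(15895113236, 3)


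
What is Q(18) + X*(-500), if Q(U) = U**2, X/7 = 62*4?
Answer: -867676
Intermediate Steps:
X = 1736 (X = 7*(62*4) = 7*248 = 1736)
Q(18) + X*(-500) = 18**2 + 1736*(-500) = 324 - 868000 = -867676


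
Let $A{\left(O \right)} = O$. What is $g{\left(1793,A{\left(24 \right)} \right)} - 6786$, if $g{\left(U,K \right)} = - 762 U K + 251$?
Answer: $-32796919$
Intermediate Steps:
$g{\left(U,K \right)} = 251 - 762 K U$ ($g{\left(U,K \right)} = - 762 K U + 251 = 251 - 762 K U$)
$g{\left(1793,A{\left(24 \right)} \right)} - 6786 = \left(251 - 18288 \cdot 1793\right) - 6786 = \left(251 - 32790384\right) - 6786 = -32790133 - 6786 = -32796919$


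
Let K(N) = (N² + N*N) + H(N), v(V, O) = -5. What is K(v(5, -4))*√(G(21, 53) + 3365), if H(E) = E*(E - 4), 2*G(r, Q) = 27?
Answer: 95*√13514/2 ≈ 5521.9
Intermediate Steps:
G(r, Q) = 27/2 (G(r, Q) = (½)*27 = 27/2)
H(E) = E*(-4 + E)
K(N) = 2*N² + N*(-4 + N) (K(N) = (N² + N*N) + N*(-4 + N) = (N² + N²) + N*(-4 + N) = 2*N² + N*(-4 + N))
K(v(5, -4))*√(G(21, 53) + 3365) = (-5*(-4 + 3*(-5)))*√(27/2 + 3365) = (-5*(-4 - 15))*√(6757/2) = (-5*(-19))*(√13514/2) = 95*(√13514/2) = 95*√13514/2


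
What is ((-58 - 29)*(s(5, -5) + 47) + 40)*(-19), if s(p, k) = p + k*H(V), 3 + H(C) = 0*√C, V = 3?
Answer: 109991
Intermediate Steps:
H(C) = -3 (H(C) = -3 + 0*√C = -3 + 0 = -3)
s(p, k) = p - 3*k (s(p, k) = p + k*(-3) = p - 3*k)
((-58 - 29)*(s(5, -5) + 47) + 40)*(-19) = ((-58 - 29)*((5 - 3*(-5)) + 47) + 40)*(-19) = (-87*((5 + 15) + 47) + 40)*(-19) = (-87*(20 + 47) + 40)*(-19) = (-87*67 + 40)*(-19) = (-5829 + 40)*(-19) = -5789*(-19) = 109991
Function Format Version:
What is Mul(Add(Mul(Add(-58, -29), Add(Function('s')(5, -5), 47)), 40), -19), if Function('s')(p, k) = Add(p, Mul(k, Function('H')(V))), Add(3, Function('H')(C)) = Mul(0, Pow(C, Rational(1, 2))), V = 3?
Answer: 109991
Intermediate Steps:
Function('H')(C) = -3 (Function('H')(C) = Add(-3, Mul(0, Pow(C, Rational(1, 2)))) = Add(-3, 0) = -3)
Function('s')(p, k) = Add(p, Mul(-3, k)) (Function('s')(p, k) = Add(p, Mul(k, -3)) = Add(p, Mul(-3, k)))
Mul(Add(Mul(Add(-58, -29), Add(Function('s')(5, -5), 47)), 40), -19) = Mul(Add(Mul(Add(-58, -29), Add(Add(5, Mul(-3, -5)), 47)), 40), -19) = Mul(Add(Mul(-87, Add(Add(5, 15), 47)), 40), -19) = Mul(Add(Mul(-87, Add(20, 47)), 40), -19) = Mul(Add(Mul(-87, 67), 40), -19) = Mul(Add(-5829, 40), -19) = Mul(-5789, -19) = 109991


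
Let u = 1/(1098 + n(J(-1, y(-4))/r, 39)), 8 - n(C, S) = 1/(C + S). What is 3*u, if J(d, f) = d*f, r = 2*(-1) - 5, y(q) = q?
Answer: 269/99169 ≈ 0.0027125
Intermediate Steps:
r = -7 (r = -2 - 5 = -7)
n(C, S) = 8 - 1/(C + S)
u = 269/297507 (u = 1/(1098 + (-1 + 8*(-1*(-4)/(-7)) + 8*39)/(-1*(-4)/(-7) + 39)) = 1/(1098 + (-1 + 8*(4*(-⅐)) + 312)/(4*(-⅐) + 39)) = 1/(1098 + (-1 + 8*(-4/7) + 312)/(-4/7 + 39)) = 1/(1098 + (-1 - 32/7 + 312)/(269/7)) = 1/(1098 + (7/269)*(2145/7)) = 1/(1098 + 2145/269) = 1/(297507/269) = 269/297507 ≈ 0.00090418)
3*u = 3*(269/297507) = 269/99169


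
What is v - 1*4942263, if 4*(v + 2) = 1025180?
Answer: -4685970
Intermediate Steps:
v = 256293 (v = -2 + (1/4)*1025180 = -2 + 256295 = 256293)
v - 1*4942263 = 256293 - 1*4942263 = 256293 - 4942263 = -4685970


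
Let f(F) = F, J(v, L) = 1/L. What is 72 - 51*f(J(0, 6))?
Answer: 127/2 ≈ 63.500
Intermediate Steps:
72 - 51*f(J(0, 6)) = 72 - 51/6 = 72 - 51*1/6 = 72 - 17/2 = 127/2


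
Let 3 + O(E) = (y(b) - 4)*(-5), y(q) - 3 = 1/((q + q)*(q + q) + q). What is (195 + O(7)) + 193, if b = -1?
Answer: 1165/3 ≈ 388.33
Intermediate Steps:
y(q) = 3 + 1/(q + 4*q**2) (y(q) = 3 + 1/((q + q)*(q + q) + q) = 3 + 1/((2*q)*(2*q) + q) = 3 + 1/(4*q**2 + q) = 3 + 1/(q + 4*q**2))
O(E) = 1/3 (O(E) = -3 + ((1 + 3*(-1) + 12*(-1)**2)/((-1)*(1 + 4*(-1))) - 4)*(-5) = -3 + (-(1 - 3 + 12*1)/(1 - 4) - 4)*(-5) = -3 + (-1*(1 - 3 + 12)/(-3) - 4)*(-5) = -3 + (-1*(-1/3)*10 - 4)*(-5) = -3 + (10/3 - 4)*(-5) = -3 - 2/3*(-5) = -3 + 10/3 = 1/3)
(195 + O(7)) + 193 = (195 + 1/3) + 193 = 586/3 + 193 = 1165/3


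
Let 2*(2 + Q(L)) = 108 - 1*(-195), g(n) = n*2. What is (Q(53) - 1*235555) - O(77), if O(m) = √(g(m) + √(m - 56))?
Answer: -470811/2 - √(154 + √21) ≈ -2.3542e+5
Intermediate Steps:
g(n) = 2*n
Q(L) = 299/2 (Q(L) = -2 + (108 - 1*(-195))/2 = -2 + (108 + 195)/2 = -2 + (½)*303 = -2 + 303/2 = 299/2)
O(m) = √(√(-56 + m) + 2*m) (O(m) = √(2*m + √(m - 56)) = √(2*m + √(-56 + m)) = √(√(-56 + m) + 2*m))
(Q(53) - 1*235555) - O(77) = (299/2 - 1*235555) - √(√(-56 + 77) + 2*77) = (299/2 - 235555) - √(√21 + 154) = -470811/2 - √(154 + √21)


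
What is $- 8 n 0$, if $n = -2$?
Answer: $0$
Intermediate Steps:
$- 8 n 0 = \left(-8\right) \left(-2\right) 0 = 16 \cdot 0 = 0$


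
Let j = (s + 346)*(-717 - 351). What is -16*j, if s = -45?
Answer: 5143488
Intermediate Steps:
j = -321468 (j = (-45 + 346)*(-717 - 351) = 301*(-1068) = -321468)
-16*j = -16*(-321468) = 5143488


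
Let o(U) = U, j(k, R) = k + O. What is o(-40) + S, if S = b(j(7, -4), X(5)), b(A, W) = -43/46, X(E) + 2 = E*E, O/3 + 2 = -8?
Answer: -1883/46 ≈ -40.935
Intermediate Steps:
O = -30 (O = -6 + 3*(-8) = -6 - 24 = -30)
X(E) = -2 + E² (X(E) = -2 + E*E = -2 + E²)
j(k, R) = -30 + k (j(k, R) = k - 30 = -30 + k)
b(A, W) = -43/46 (b(A, W) = -43*1/46 = -43/46)
S = -43/46 ≈ -0.93478
o(-40) + S = -40 - 43/46 = -1883/46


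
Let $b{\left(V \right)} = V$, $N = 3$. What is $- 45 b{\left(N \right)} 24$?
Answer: $-3240$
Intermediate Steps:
$- 45 b{\left(N \right)} 24 = \left(-45\right) 3 \cdot 24 = \left(-135\right) 24 = -3240$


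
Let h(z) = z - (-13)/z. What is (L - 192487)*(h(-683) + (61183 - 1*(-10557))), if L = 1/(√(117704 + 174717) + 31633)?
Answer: -4672536393165788809797/341620982522 - 24265959*√292421/341620982522 ≈ -1.3678e+10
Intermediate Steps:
h(z) = z + 13/z
L = 1/(31633 + √292421) (L = 1/(√292421 + 31633) = 1/(31633 + √292421) ≈ 3.1081e-5)
(L - 192487)*(h(-683) + (61183 - 1*(-10557))) = ((31633/1000354268 - √292421/1000354268) - 192487)*((-683 + 13/(-683)) + (61183 - 1*(-10557))) = (-192555191952883/1000354268 - √292421/1000354268)*((-683 + 13*(-1/683)) + (61183 + 10557)) = (-192555191952883/1000354268 - √292421/1000354268)*((-683 - 13/683) + 71740) = (-192555191952883/1000354268 - √292421/1000354268)*(-466502/683 + 71740) = (-192555191952883/1000354268 - √292421/1000354268)*(48531918/683) = -4672536393165788809797/341620982522 - 24265959*√292421/341620982522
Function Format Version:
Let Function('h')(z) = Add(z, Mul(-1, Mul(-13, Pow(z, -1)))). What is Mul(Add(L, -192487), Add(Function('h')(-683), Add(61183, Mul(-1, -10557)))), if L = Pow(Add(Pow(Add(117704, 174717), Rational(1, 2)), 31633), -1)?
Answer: Add(Rational(-4672536393165788809797, 341620982522), Mul(Rational(-24265959, 341620982522), Pow(292421, Rational(1, 2)))) ≈ -1.3678e+10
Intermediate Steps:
Function('h')(z) = Add(z, Mul(13, Pow(z, -1)))
L = Pow(Add(31633, Pow(292421, Rational(1, 2))), -1) (L = Pow(Add(Pow(292421, Rational(1, 2)), 31633), -1) = Pow(Add(31633, Pow(292421, Rational(1, 2))), -1) ≈ 3.1081e-5)
Mul(Add(L, -192487), Add(Function('h')(-683), Add(61183, Mul(-1, -10557)))) = Mul(Add(Add(Rational(31633, 1000354268), Mul(Rational(-1, 1000354268), Pow(292421, Rational(1, 2)))), -192487), Add(Add(-683, Mul(13, Pow(-683, -1))), Add(61183, Mul(-1, -10557)))) = Mul(Add(Rational(-192555191952883, 1000354268), Mul(Rational(-1, 1000354268), Pow(292421, Rational(1, 2)))), Add(Add(-683, Mul(13, Rational(-1, 683))), Add(61183, 10557))) = Mul(Add(Rational(-192555191952883, 1000354268), Mul(Rational(-1, 1000354268), Pow(292421, Rational(1, 2)))), Add(Add(-683, Rational(-13, 683)), 71740)) = Mul(Add(Rational(-192555191952883, 1000354268), Mul(Rational(-1, 1000354268), Pow(292421, Rational(1, 2)))), Add(Rational(-466502, 683), 71740)) = Mul(Add(Rational(-192555191952883, 1000354268), Mul(Rational(-1, 1000354268), Pow(292421, Rational(1, 2)))), Rational(48531918, 683)) = Add(Rational(-4672536393165788809797, 341620982522), Mul(Rational(-24265959, 341620982522), Pow(292421, Rational(1, 2))))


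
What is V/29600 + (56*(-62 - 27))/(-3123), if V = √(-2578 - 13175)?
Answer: 4984/3123 + I*√15753/29600 ≈ 1.5959 + 0.0042402*I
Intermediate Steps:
V = I*√15753 (V = √(-15753) = I*√15753 ≈ 125.51*I)
V/29600 + (56*(-62 - 27))/(-3123) = (I*√15753)/29600 + (56*(-62 - 27))/(-3123) = (I*√15753)*(1/29600) + (56*(-89))*(-1/3123) = I*√15753/29600 - 4984*(-1/3123) = I*√15753/29600 + 4984/3123 = 4984/3123 + I*√15753/29600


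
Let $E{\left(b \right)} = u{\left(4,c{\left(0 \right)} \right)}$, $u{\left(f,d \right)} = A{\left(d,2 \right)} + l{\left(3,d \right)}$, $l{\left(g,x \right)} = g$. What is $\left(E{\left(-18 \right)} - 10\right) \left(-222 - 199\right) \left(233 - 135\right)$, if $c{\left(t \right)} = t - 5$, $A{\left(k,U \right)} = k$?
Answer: $495096$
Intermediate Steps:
$c{\left(t \right)} = -5 + t$
$u{\left(f,d \right)} = 3 + d$ ($u{\left(f,d \right)} = d + 3 = 3 + d$)
$E{\left(b \right)} = -2$ ($E{\left(b \right)} = 3 + \left(-5 + 0\right) = 3 - 5 = -2$)
$\left(E{\left(-18 \right)} - 10\right) \left(-222 - 199\right) \left(233 - 135\right) = \left(-2 - 10\right) \left(-222 - 199\right) \left(233 - 135\right) = - 12 \left(\left(-421\right) 98\right) = \left(-12\right) \left(-41258\right) = 495096$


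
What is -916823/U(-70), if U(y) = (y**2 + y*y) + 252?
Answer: -916823/10052 ≈ -91.208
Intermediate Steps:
U(y) = 252 + 2*y**2 (U(y) = (y**2 + y**2) + 252 = 2*y**2 + 252 = 252 + 2*y**2)
-916823/U(-70) = -916823/(252 + 2*(-70)**2) = -916823/(252 + 2*4900) = -916823/(252 + 9800) = -916823/10052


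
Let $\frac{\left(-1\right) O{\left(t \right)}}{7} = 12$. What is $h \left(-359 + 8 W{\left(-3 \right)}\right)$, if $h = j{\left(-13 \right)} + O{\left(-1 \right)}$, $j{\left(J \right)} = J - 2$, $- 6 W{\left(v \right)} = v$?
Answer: $35145$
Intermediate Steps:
$W{\left(v \right)} = - \frac{v}{6}$
$j{\left(J \right)} = -2 + J$
$O{\left(t \right)} = -84$ ($O{\left(t \right)} = \left(-7\right) 12 = -84$)
$h = -99$ ($h = \left(-2 - 13\right) - 84 = -15 - 84 = -99$)
$h \left(-359 + 8 W{\left(-3 \right)}\right) = - 99 \left(-359 + 8 \left(\left(- \frac{1}{6}\right) \left(-3\right)\right)\right) = - 99 \left(-359 + 8 \cdot \frac{1}{2}\right) = - 99 \left(-359 + 4\right) = \left(-99\right) \left(-355\right) = 35145$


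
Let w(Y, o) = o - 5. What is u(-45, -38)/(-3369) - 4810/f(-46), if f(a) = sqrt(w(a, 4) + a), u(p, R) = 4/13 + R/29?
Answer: 126/423371 + 4810*I*sqrt(47)/47 ≈ 0.00029761 + 701.61*I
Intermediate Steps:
u(p, R) = 4/13 + R/29 (u(p, R) = 4*(1/13) + R*(1/29) = 4/13 + R/29)
w(Y, o) = -5 + o
f(a) = sqrt(-1 + a) (f(a) = sqrt((-5 + 4) + a) = sqrt(-1 + a))
u(-45, -38)/(-3369) - 4810/f(-46) = (4/13 + (1/29)*(-38))/(-3369) - 4810/sqrt(-1 - 46) = (4/13 - 38/29)*(-1/3369) - 4810*(-I*sqrt(47)/47) = -378/377*(-1/3369) - 4810*(-I*sqrt(47)/47) = 126/423371 - (-4810)*I*sqrt(47)/47 = 126/423371 + 4810*I*sqrt(47)/47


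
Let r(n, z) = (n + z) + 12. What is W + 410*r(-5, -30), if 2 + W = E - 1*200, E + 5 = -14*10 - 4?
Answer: -9781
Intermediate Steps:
E = -149 (E = -5 + (-14*10 - 4) = -5 + (-140 - 4) = -5 - 144 = -149)
W = -351 (W = -2 + (-149 - 1*200) = -2 + (-149 - 200) = -2 - 349 = -351)
r(n, z) = 12 + n + z
W + 410*r(-5, -30) = -351 + 410*(12 - 5 - 30) = -351 + 410*(-23) = -351 - 9430 = -9781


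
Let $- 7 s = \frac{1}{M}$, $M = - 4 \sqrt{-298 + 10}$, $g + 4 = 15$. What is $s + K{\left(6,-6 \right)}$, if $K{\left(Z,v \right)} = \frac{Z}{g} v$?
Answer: $- \frac{36}{11} - \frac{i \sqrt{2}}{672} \approx -3.2727 - 0.0021045 i$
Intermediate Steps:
$g = 11$ ($g = -4 + 15 = 11$)
$K{\left(Z,v \right)} = \frac{Z v}{11}$ ($K{\left(Z,v \right)} = \frac{Z}{11} v = \frac{Z v}{11}$)
$M = - 48 i \sqrt{2}$ ($M = - 4 \sqrt{-288} = - 4 \cdot 12 i \sqrt{2} = - 48 i \sqrt{2} \approx - 67.882 i$)
$s = - \frac{i \sqrt{2}}{672}$ ($s = - \frac{1}{7 \left(- 48 i \sqrt{2}\right)} = - \frac{\frac{1}{96} i \sqrt{2}}{7} = - \frac{i \sqrt{2}}{672} \approx - 0.0021045 i$)
$s + K{\left(6,-6 \right)} = - \frac{i \sqrt{2}}{672} + \frac{1}{11} \cdot 6 \left(-6\right) = - \frac{i \sqrt{2}}{672} - \frac{36}{11} = - \frac{36}{11} - \frac{i \sqrt{2}}{672}$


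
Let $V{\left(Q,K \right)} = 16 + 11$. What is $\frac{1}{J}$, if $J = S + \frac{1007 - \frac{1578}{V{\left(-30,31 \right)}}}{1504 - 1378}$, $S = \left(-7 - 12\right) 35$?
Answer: $- \frac{1134}{745573} \approx -0.001521$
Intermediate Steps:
$V{\left(Q,K \right)} = 27$
$S = -665$ ($S = \left(-19\right) 35 = -665$)
$J = - \frac{745573}{1134}$ ($J = -665 + \frac{1007 - \frac{1578}{27}}{1504 - 1378} = -665 + \frac{1007 - \frac{526}{9}}{126} = -665 + \left(1007 - \frac{526}{9}\right) \frac{1}{126} = -665 + \frac{8537}{9} \cdot \frac{1}{126} = -665 + \frac{8537}{1134} = - \frac{745573}{1134} \approx -657.47$)
$\frac{1}{J} = \frac{1}{- \frac{745573}{1134}} = - \frac{1134}{745573}$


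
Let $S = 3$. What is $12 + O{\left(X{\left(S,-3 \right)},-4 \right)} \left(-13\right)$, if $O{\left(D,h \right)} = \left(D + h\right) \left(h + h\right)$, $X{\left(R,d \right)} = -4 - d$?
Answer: $-508$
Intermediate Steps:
$O{\left(D,h \right)} = 2 h \left(D + h\right)$ ($O{\left(D,h \right)} = \left(D + h\right) 2 h = 2 h \left(D + h\right)$)
$12 + O{\left(X{\left(S,-3 \right)},-4 \right)} \left(-13\right) = 12 + 2 \left(-4\right) \left(\left(-4 - -3\right) - 4\right) \left(-13\right) = 12 + 2 \left(-4\right) \left(\left(-4 + 3\right) - 4\right) \left(-13\right) = 12 + 2 \left(-4\right) \left(-1 - 4\right) \left(-13\right) = 12 + 2 \left(-4\right) \left(-5\right) \left(-13\right) = 12 + 40 \left(-13\right) = 12 - 520 = -508$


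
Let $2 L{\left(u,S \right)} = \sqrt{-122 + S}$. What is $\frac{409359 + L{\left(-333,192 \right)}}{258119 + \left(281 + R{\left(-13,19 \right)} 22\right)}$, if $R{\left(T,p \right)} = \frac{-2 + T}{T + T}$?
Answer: $\frac{5321667}{3359365} + \frac{13 \sqrt{70}}{6718730} \approx 1.5841$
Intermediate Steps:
$R{\left(T,p \right)} = \frac{-2 + T}{2 T}$
$L{\left(u,S \right)} = \frac{\sqrt{-122 + S}}{2}$
$\frac{409359 + L{\left(-333,192 \right)}}{258119 + \left(281 + R{\left(-13,19 \right)} 22\right)} = \frac{409359 + \frac{\sqrt{-122 + 192}}{2}}{258119 + \left(281 + \frac{-2 - 13}{2 \left(-13\right)} 22\right)} = \frac{409359 + \frac{\sqrt{70}}{2}}{258119 + \left(281 + \frac{1}{2} \left(- \frac{1}{13}\right) \left(-15\right) 22\right)} = \frac{409359 + \frac{\sqrt{70}}{2}}{258119 + \left(281 + \frac{15}{26} \cdot 22\right)} = \frac{409359 + \frac{\sqrt{70}}{2}}{258119 + \left(281 + \frac{165}{13}\right)} = \frac{409359 + \frac{\sqrt{70}}{2}}{258119 + \frac{3818}{13}} = \frac{409359 + \frac{\sqrt{70}}{2}}{\frac{3359365}{13}} = \left(409359 + \frac{\sqrt{70}}{2}\right) \frac{13}{3359365} = \frac{5321667}{3359365} + \frac{13 \sqrt{70}}{6718730}$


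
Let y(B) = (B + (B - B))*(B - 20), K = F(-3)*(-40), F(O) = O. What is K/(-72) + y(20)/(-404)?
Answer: -5/3 ≈ -1.6667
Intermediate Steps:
K = 120 (K = -3*(-40) = 120)
y(B) = B*(-20 + B) (y(B) = (B + 0)*(-20 + B) = B*(-20 + B))
K/(-72) + y(20)/(-404) = 120/(-72) + (20*(-20 + 20))/(-404) = 120*(-1/72) + (20*0)*(-1/404) = -5/3 + 0*(-1/404) = -5/3 + 0 = -5/3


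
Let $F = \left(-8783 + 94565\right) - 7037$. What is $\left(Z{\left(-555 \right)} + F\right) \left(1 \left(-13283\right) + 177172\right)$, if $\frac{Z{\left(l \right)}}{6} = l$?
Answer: $12359688935$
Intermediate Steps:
$Z{\left(l \right)} = 6 l$
$F = 78745$ ($F = 85782 + \left(-58217 + 51180\right) = 85782 - 7037 = 78745$)
$\left(Z{\left(-555 \right)} + F\right) \left(1 \left(-13283\right) + 177172\right) = \left(6 \left(-555\right) + 78745\right) \left(1 \left(-13283\right) + 177172\right) = \left(-3330 + 78745\right) \left(-13283 + 177172\right) = 75415 \cdot 163889 = 12359688935$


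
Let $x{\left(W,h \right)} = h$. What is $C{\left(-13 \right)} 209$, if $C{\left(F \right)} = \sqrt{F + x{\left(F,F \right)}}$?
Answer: $209 i \sqrt{26} \approx 1065.7 i$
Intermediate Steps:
$C{\left(F \right)} = \sqrt{2} \sqrt{F}$ ($C{\left(F \right)} = \sqrt{F + F} = \sqrt{2 F} = \sqrt{2} \sqrt{F}$)
$C{\left(-13 \right)} 209 = \sqrt{2} \sqrt{-13} \cdot 209 = \sqrt{2} i \sqrt{13} \cdot 209 = i \sqrt{26} \cdot 209 = 209 i \sqrt{26}$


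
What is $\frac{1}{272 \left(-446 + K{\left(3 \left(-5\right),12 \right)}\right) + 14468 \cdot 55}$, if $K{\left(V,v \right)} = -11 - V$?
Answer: $\frac{1}{675516} \approx 1.4803 \cdot 10^{-6}$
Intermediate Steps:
$\frac{1}{272 \left(-446 + K{\left(3 \left(-5\right),12 \right)}\right) + 14468 \cdot 55} = \frac{1}{272 \left(-446 - \left(11 + 3 \left(-5\right)\right)\right) + 14468 \cdot 55} = \frac{1}{272 \left(-446 - -4\right) + 795740} = \frac{1}{272 \left(-446 + \left(-11 + 15\right)\right) + 795740} = \frac{1}{272 \left(-446 + 4\right) + 795740} = \frac{1}{272 \left(-442\right) + 795740} = \frac{1}{-120224 + 795740} = \frac{1}{675516}$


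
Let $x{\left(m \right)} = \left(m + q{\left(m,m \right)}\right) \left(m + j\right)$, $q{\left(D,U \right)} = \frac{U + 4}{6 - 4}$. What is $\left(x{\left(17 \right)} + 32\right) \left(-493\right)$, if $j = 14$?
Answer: $- \frac{872117}{2} \approx -4.3606 \cdot 10^{5}$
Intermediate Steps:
$q{\left(D,U \right)} = 2 + \frac{U}{2}$ ($q{\left(D,U \right)} = \frac{4 + U}{2} = \left(4 + U\right) \frac{1}{2} = 2 + \frac{U}{2}$)
$x{\left(m \right)} = \left(2 + \frac{3 m}{2}\right) \left(14 + m\right)$ ($x{\left(m \right)} = \left(m + \left(2 + \frac{m}{2}\right)\right) \left(m + 14\right) = \left(2 + \frac{3 m}{2}\right) \left(14 + m\right)$)
$\left(x{\left(17 \right)} + 32\right) \left(-493\right) = \left(\left(28 + 23 \cdot 17 + \frac{3 \cdot 17^{2}}{2}\right) + 32\right) \left(-493\right) = \left(\left(28 + 391 + \frac{3}{2} \cdot 289\right) + 32\right) \left(-493\right) = \left(\left(28 + 391 + \frac{867}{2}\right) + 32\right) \left(-493\right) = \left(\frac{1705}{2} + 32\right) \left(-493\right) = \frac{1769}{2} \left(-493\right) = - \frac{872117}{2}$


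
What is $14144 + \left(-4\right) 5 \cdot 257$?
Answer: $9004$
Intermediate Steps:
$14144 + \left(-4\right) 5 \cdot 257 = 14144 - 5140 = 9004$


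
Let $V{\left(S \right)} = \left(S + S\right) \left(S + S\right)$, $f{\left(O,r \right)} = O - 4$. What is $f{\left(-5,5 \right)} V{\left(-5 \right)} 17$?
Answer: $-15300$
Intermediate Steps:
$f{\left(O,r \right)} = -4 + O$
$V{\left(S \right)} = 4 S^{2}$ ($V{\left(S \right)} = 2 S 2 S = 4 S^{2}$)
$f{\left(-5,5 \right)} V{\left(-5 \right)} 17 = \left(-4 - 5\right) 4 \left(-5\right)^{2} \cdot 17 = - 9 \cdot 4 \cdot 25 \cdot 17 = \left(-9\right) 100 \cdot 17 = \left(-900\right) 17 = -15300$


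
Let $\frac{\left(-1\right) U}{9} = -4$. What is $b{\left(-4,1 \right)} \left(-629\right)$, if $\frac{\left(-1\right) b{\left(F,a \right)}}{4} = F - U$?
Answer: $-100640$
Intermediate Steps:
$U = 36$ ($U = \left(-9\right) \left(-4\right) = 36$)
$b{\left(F,a \right)} = 144 - 4 F$ ($b{\left(F,a \right)} = - 4 \left(F - 36\right) = - 4 \left(-36 + F\right) = 144 - 4 F$)
$b{\left(-4,1 \right)} \left(-629\right) = \left(144 - -16\right) \left(-629\right) = \left(144 + 16\right) \left(-629\right) = 160 \left(-629\right) = -100640$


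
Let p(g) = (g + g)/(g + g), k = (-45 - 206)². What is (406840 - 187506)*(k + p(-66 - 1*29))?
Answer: 13818480668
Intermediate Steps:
k = 63001 (k = (-251)² = 63001)
p(g) = 1 (p(g) = (2*g)/((2*g)) = (2*g)*(1/(2*g)) = 1)
(406840 - 187506)*(k + p(-66 - 1*29)) = (406840 - 187506)*(63001 + 1) = 219334*63002 = 13818480668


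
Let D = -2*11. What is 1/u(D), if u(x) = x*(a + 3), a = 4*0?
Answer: -1/66 ≈ -0.015152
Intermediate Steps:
D = -22
a = 0
u(x) = 3*x (u(x) = x*(0 + 3) = x*3 = 3*x)
1/u(D) = 1/(3*(-22)) = 1/(-66) = -1/66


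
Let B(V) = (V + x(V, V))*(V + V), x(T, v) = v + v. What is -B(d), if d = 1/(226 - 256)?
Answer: -1/150 ≈ -0.0066667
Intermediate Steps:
x(T, v) = 2*v
d = -1/30 (d = 1/(-30) = -1/30 ≈ -0.033333)
B(V) = 6*V² (B(V) = (V + 2*V)*(V + V) = (3*V)*(2*V) = 6*V²)
-B(d) = -6*(-1/30)² = -6/900 = -1*1/150 = -1/150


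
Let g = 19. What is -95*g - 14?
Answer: -1819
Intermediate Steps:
-95*g - 14 = -95*19 - 14 = -1805 - 14 = -1819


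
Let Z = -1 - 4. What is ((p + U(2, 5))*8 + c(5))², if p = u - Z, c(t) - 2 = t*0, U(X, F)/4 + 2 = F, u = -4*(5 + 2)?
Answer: 7396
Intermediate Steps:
u = -28 (u = -4*7 = -28)
Z = -5
U(X, F) = -8 + 4*F
c(t) = 2 (c(t) = 2 + t*0 = 2 + 0 = 2)
p = -23 (p = -28 - 1*(-5) = -28 + 5 = -23)
((p + U(2, 5))*8 + c(5))² = ((-23 + (-8 + 4*5))*8 + 2)² = ((-23 + (-8 + 20))*8 + 2)² = ((-23 + 12)*8 + 2)² = (-11*8 + 2)² = (-88 + 2)² = (-86)² = 7396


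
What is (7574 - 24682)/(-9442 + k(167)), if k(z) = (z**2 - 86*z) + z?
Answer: -4277/1063 ≈ -4.0235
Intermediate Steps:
k(z) = z**2 - 85*z
(7574 - 24682)/(-9442 + k(167)) = (7574 - 24682)/(-9442 + 167*(-85 + 167)) = -17108/(-9442 + 167*82) = -17108/(-9442 + 13694) = -17108/4252 = -17108*1/4252 = -4277/1063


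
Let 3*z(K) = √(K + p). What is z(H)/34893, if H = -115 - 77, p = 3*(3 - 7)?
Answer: 2*I*√51/104679 ≈ 0.00013644*I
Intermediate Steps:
p = -12 (p = 3*(-4) = -12)
H = -192
z(K) = √(-12 + K)/3 (z(K) = √(K - 12)/3 = √(-12 + K)/3)
z(H)/34893 = (√(-12 - 192)/3)/34893 = (√(-204)/3)*(1/34893) = ((2*I*√51)/3)*(1/34893) = (2*I*√51/3)*(1/34893) = 2*I*√51/104679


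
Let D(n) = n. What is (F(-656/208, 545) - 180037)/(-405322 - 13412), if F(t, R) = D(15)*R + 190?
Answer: 28612/69789 ≈ 0.40998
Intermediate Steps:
F(t, R) = 190 + 15*R (F(t, R) = 15*R + 190 = 190 + 15*R)
(F(-656/208, 545) - 180037)/(-405322 - 13412) = ((190 + 15*545) - 180037)/(-405322 - 13412) = ((190 + 8175) - 180037)/(-418734) = (8365 - 180037)*(-1/418734) = -171672*(-1/418734) = 28612/69789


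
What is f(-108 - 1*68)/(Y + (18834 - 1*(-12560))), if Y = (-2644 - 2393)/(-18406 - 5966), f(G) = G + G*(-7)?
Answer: 8578944/255046535 ≈ 0.033637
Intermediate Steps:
f(G) = -6*G (f(G) = G - 7*G = -6*G)
Y = 1679/8124 (Y = -5037/(-24372) = -5037*(-1/24372) = 1679/8124 ≈ 0.20667)
f(-108 - 1*68)/(Y + (18834 - 1*(-12560))) = (-6*(-108 - 1*68))/(1679/8124 + (18834 - 1*(-12560))) = (-6*(-108 - 68))/(1679/8124 + (18834 + 12560)) = (-6*(-176))/(1679/8124 + 31394) = 1056/(255046535/8124) = 1056*(8124/255046535) = 8578944/255046535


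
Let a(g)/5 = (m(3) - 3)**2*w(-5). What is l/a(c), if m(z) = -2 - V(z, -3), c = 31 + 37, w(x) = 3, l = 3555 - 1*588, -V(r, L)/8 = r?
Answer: 989/1805 ≈ 0.54792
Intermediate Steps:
V(r, L) = -8*r
l = 2967 (l = 3555 - 588 = 2967)
c = 68
m(z) = -2 + 8*z (m(z) = -2 - (-8)*z = -2 + 8*z)
a(g) = 5415 (a(g) = 5*(((-2 + 8*3) - 3)**2*3) = 5*(((-2 + 24) - 3)**2*3) = 5*((22 - 3)**2*3) = 5*(19**2*3) = 5*(361*3) = 5*1083 = 5415)
l/a(c) = 2967/5415 = 2967*(1/5415) = 989/1805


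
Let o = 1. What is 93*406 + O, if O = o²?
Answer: 37759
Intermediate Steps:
O = 1 (O = 1² = 1)
93*406 + O = 93*406 + 1 = 37758 + 1 = 37759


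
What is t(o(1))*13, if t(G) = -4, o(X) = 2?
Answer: -52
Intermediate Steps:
t(o(1))*13 = -4*13 = -52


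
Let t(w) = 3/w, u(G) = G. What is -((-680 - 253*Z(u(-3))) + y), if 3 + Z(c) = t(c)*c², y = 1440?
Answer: -3796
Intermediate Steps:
Z(c) = -3 + 3*c (Z(c) = -3 + (3/c)*c² = -3 + 3*c)
-((-680 - 253*Z(u(-3))) + y) = -((-680 - 253*(-3 + 3*(-3))) + 1440) = -((-680 - 253*(-3 - 9)) + 1440) = -((-680 - 253*(-12)) + 1440) = -((-680 + 3036) + 1440) = -(2356 + 1440) = -1*3796 = -3796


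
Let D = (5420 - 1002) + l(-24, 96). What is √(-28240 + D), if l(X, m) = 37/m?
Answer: 25*I*√21954/24 ≈ 154.34*I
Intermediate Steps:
D = 424165/96 (D = (5420 - 1002) + 37/96 = 4418 + 37*(1/96) = 4418 + 37/96 = 424165/96 ≈ 4418.4)
√(-28240 + D) = √(-28240 + 424165/96) = √(-2286875/96) = 25*I*√21954/24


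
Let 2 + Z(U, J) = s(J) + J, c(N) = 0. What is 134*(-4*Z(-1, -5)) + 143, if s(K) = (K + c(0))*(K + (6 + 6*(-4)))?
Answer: -57745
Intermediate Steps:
s(K) = K*(-18 + K) (s(K) = (K + 0)*(K + (6 + 6*(-4))) = K*(K + (6 - 24)) = K*(K - 18) = K*(-18 + K))
Z(U, J) = -2 + J + J*(-18 + J) (Z(U, J) = -2 + (J*(-18 + J) + J) = -2 + (J + J*(-18 + J)) = -2 + J + J*(-18 + J))
134*(-4*Z(-1, -5)) + 143 = 134*(-4*(-2 + (-5)² - 17*(-5))) + 143 = 134*(-4*(-2 + 25 + 85)) + 143 = 134*(-4*108) + 143 = 134*(-432) + 143 = -57888 + 143 = -57745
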